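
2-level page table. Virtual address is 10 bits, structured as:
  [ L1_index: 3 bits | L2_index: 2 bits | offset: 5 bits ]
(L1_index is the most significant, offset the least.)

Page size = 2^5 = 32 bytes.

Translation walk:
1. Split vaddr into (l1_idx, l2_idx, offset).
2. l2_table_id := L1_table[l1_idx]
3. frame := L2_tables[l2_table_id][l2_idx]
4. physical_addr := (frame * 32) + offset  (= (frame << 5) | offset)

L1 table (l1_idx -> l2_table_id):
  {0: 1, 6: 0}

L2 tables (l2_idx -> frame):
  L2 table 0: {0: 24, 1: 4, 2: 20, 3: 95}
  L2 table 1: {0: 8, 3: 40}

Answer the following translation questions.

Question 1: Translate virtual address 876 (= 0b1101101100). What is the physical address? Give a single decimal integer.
Answer: 3052

Derivation:
vaddr = 876 = 0b1101101100
Split: l1_idx=6, l2_idx=3, offset=12
L1[6] = 0
L2[0][3] = 95
paddr = 95 * 32 + 12 = 3052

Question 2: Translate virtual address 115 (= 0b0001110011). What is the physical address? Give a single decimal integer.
Answer: 1299

Derivation:
vaddr = 115 = 0b0001110011
Split: l1_idx=0, l2_idx=3, offset=19
L1[0] = 1
L2[1][3] = 40
paddr = 40 * 32 + 19 = 1299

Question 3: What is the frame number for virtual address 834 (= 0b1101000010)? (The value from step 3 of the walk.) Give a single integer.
vaddr = 834: l1_idx=6, l2_idx=2
L1[6] = 0; L2[0][2] = 20

Answer: 20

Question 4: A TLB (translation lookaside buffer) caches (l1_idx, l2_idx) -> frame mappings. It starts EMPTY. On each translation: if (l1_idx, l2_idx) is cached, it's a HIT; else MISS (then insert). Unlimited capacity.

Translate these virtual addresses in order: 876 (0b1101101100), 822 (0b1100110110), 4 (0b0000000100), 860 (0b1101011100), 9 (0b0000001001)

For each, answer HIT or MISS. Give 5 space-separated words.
Answer: MISS MISS MISS MISS HIT

Derivation:
vaddr=876: (6,3) not in TLB -> MISS, insert
vaddr=822: (6,1) not in TLB -> MISS, insert
vaddr=4: (0,0) not in TLB -> MISS, insert
vaddr=860: (6,2) not in TLB -> MISS, insert
vaddr=9: (0,0) in TLB -> HIT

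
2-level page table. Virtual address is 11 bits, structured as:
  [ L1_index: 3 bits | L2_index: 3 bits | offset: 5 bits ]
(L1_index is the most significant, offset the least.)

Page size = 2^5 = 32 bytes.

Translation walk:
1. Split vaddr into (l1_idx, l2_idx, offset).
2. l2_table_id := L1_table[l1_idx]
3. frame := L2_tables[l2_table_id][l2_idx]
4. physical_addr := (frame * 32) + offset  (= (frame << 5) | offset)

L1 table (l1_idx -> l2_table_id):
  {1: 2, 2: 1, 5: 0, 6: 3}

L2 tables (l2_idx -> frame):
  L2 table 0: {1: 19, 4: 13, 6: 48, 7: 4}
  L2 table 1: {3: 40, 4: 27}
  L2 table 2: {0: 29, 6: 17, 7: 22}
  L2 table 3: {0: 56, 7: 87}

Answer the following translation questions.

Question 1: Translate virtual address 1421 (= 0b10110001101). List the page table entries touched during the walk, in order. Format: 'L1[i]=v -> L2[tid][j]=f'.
vaddr = 1421 = 0b10110001101
Split: l1_idx=5, l2_idx=4, offset=13

Answer: L1[5]=0 -> L2[0][4]=13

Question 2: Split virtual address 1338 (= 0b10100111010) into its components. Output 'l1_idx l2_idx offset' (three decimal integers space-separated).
vaddr = 1338 = 0b10100111010
  top 3 bits -> l1_idx = 5
  next 3 bits -> l2_idx = 1
  bottom 5 bits -> offset = 26

Answer: 5 1 26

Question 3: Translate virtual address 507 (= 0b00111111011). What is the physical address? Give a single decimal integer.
Answer: 731

Derivation:
vaddr = 507 = 0b00111111011
Split: l1_idx=1, l2_idx=7, offset=27
L1[1] = 2
L2[2][7] = 22
paddr = 22 * 32 + 27 = 731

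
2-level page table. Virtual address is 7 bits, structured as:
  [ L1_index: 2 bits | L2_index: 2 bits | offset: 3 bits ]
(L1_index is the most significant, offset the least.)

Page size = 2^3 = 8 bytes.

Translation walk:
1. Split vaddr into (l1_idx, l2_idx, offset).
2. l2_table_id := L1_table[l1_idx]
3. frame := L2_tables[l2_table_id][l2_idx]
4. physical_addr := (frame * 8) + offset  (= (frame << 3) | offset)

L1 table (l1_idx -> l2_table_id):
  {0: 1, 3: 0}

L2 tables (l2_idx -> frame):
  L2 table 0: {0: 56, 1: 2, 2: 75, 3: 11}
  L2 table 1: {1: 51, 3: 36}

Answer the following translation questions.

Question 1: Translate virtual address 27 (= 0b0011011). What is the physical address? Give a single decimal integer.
Answer: 291

Derivation:
vaddr = 27 = 0b0011011
Split: l1_idx=0, l2_idx=3, offset=3
L1[0] = 1
L2[1][3] = 36
paddr = 36 * 8 + 3 = 291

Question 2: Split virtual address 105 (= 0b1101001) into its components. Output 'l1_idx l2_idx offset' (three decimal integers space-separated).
vaddr = 105 = 0b1101001
  top 2 bits -> l1_idx = 3
  next 2 bits -> l2_idx = 1
  bottom 3 bits -> offset = 1

Answer: 3 1 1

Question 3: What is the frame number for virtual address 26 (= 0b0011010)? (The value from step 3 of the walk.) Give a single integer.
vaddr = 26: l1_idx=0, l2_idx=3
L1[0] = 1; L2[1][3] = 36

Answer: 36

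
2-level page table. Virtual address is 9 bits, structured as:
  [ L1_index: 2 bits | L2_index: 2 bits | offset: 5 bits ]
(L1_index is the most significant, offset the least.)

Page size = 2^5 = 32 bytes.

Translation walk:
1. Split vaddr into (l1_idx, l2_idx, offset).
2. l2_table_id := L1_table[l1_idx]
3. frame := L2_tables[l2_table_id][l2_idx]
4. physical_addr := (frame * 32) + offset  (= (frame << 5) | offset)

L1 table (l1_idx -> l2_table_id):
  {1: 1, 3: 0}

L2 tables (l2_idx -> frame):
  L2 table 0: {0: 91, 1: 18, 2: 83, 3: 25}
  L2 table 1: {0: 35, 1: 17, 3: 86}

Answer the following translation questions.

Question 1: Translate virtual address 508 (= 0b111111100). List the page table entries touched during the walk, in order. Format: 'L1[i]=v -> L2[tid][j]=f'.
Answer: L1[3]=0 -> L2[0][3]=25

Derivation:
vaddr = 508 = 0b111111100
Split: l1_idx=3, l2_idx=3, offset=28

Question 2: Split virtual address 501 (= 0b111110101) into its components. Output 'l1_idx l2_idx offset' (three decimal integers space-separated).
vaddr = 501 = 0b111110101
  top 2 bits -> l1_idx = 3
  next 2 bits -> l2_idx = 3
  bottom 5 bits -> offset = 21

Answer: 3 3 21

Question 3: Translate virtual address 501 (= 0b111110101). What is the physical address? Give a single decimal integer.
vaddr = 501 = 0b111110101
Split: l1_idx=3, l2_idx=3, offset=21
L1[3] = 0
L2[0][3] = 25
paddr = 25 * 32 + 21 = 821

Answer: 821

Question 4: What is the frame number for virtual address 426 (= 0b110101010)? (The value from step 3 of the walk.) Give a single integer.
Answer: 18

Derivation:
vaddr = 426: l1_idx=3, l2_idx=1
L1[3] = 0; L2[0][1] = 18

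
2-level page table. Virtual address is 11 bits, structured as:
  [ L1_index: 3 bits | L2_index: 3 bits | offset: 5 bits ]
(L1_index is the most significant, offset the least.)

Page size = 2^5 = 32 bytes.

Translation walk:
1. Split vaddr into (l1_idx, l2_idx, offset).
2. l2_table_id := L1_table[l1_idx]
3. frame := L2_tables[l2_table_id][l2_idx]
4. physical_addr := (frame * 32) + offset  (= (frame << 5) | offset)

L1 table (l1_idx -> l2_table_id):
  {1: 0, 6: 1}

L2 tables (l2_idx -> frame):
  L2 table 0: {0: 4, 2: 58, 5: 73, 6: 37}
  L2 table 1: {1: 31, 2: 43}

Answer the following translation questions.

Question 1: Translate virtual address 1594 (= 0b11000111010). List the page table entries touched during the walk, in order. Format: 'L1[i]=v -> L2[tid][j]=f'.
Answer: L1[6]=1 -> L2[1][1]=31

Derivation:
vaddr = 1594 = 0b11000111010
Split: l1_idx=6, l2_idx=1, offset=26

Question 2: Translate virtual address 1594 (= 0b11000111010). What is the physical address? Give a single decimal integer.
vaddr = 1594 = 0b11000111010
Split: l1_idx=6, l2_idx=1, offset=26
L1[6] = 1
L2[1][1] = 31
paddr = 31 * 32 + 26 = 1018

Answer: 1018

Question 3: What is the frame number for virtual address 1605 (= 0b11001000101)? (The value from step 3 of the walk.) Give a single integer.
vaddr = 1605: l1_idx=6, l2_idx=2
L1[6] = 1; L2[1][2] = 43

Answer: 43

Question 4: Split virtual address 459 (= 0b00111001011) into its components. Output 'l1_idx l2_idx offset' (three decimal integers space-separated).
Answer: 1 6 11

Derivation:
vaddr = 459 = 0b00111001011
  top 3 bits -> l1_idx = 1
  next 3 bits -> l2_idx = 6
  bottom 5 bits -> offset = 11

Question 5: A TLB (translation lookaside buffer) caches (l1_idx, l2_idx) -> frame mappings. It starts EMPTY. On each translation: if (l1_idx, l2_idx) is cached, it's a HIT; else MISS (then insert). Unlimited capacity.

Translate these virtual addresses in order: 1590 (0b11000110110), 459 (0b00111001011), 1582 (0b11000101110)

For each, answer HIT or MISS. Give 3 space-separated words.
vaddr=1590: (6,1) not in TLB -> MISS, insert
vaddr=459: (1,6) not in TLB -> MISS, insert
vaddr=1582: (6,1) in TLB -> HIT

Answer: MISS MISS HIT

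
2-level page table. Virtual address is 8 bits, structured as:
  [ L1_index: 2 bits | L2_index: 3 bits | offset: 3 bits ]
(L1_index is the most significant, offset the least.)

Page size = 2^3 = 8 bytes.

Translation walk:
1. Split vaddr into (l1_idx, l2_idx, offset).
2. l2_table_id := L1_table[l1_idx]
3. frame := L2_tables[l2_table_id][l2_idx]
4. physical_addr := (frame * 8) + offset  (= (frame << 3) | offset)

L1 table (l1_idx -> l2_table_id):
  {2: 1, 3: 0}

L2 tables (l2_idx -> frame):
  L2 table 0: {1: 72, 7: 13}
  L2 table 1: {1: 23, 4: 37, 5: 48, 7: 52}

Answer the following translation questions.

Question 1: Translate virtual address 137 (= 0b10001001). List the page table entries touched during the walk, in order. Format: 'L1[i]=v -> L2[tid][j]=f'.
Answer: L1[2]=1 -> L2[1][1]=23

Derivation:
vaddr = 137 = 0b10001001
Split: l1_idx=2, l2_idx=1, offset=1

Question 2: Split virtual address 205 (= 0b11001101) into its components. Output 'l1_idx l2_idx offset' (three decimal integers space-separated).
vaddr = 205 = 0b11001101
  top 2 bits -> l1_idx = 3
  next 3 bits -> l2_idx = 1
  bottom 3 bits -> offset = 5

Answer: 3 1 5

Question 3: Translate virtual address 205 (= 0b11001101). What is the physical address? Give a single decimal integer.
vaddr = 205 = 0b11001101
Split: l1_idx=3, l2_idx=1, offset=5
L1[3] = 0
L2[0][1] = 72
paddr = 72 * 8 + 5 = 581

Answer: 581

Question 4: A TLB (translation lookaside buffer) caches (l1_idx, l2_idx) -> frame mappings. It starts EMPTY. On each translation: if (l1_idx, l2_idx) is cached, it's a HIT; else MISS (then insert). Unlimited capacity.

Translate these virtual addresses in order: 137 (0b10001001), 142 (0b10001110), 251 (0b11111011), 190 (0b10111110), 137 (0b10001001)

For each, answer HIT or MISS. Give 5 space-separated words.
Answer: MISS HIT MISS MISS HIT

Derivation:
vaddr=137: (2,1) not in TLB -> MISS, insert
vaddr=142: (2,1) in TLB -> HIT
vaddr=251: (3,7) not in TLB -> MISS, insert
vaddr=190: (2,7) not in TLB -> MISS, insert
vaddr=137: (2,1) in TLB -> HIT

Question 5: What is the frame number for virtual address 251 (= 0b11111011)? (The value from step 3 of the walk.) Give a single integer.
vaddr = 251: l1_idx=3, l2_idx=7
L1[3] = 0; L2[0][7] = 13

Answer: 13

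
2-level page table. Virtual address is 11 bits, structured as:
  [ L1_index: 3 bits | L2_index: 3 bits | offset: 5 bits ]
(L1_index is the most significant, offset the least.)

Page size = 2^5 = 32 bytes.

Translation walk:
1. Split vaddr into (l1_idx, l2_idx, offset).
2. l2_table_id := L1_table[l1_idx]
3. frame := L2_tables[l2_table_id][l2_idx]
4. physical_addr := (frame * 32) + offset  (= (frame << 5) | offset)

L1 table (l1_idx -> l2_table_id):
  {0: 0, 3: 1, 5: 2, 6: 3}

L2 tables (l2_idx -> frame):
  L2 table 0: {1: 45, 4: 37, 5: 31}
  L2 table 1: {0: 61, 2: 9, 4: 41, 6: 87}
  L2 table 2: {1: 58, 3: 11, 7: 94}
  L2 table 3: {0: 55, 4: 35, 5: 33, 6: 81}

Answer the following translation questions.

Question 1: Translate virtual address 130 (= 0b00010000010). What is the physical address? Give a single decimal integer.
Answer: 1186

Derivation:
vaddr = 130 = 0b00010000010
Split: l1_idx=0, l2_idx=4, offset=2
L1[0] = 0
L2[0][4] = 37
paddr = 37 * 32 + 2 = 1186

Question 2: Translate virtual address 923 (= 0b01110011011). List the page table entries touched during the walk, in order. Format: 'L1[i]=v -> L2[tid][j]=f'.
Answer: L1[3]=1 -> L2[1][4]=41

Derivation:
vaddr = 923 = 0b01110011011
Split: l1_idx=3, l2_idx=4, offset=27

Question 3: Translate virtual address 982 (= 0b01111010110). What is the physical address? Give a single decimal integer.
Answer: 2806

Derivation:
vaddr = 982 = 0b01111010110
Split: l1_idx=3, l2_idx=6, offset=22
L1[3] = 1
L2[1][6] = 87
paddr = 87 * 32 + 22 = 2806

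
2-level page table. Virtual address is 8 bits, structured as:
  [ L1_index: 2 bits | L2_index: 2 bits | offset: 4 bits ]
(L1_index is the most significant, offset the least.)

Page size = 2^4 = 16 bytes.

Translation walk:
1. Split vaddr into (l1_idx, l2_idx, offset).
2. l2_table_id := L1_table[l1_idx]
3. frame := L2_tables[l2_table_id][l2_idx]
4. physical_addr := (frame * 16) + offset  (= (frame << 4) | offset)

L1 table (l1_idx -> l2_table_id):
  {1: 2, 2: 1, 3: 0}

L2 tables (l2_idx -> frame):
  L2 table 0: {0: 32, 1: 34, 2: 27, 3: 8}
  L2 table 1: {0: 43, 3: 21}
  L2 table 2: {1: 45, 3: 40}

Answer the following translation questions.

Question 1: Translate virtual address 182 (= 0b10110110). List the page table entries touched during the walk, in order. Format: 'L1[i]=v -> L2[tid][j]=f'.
Answer: L1[2]=1 -> L2[1][3]=21

Derivation:
vaddr = 182 = 0b10110110
Split: l1_idx=2, l2_idx=3, offset=6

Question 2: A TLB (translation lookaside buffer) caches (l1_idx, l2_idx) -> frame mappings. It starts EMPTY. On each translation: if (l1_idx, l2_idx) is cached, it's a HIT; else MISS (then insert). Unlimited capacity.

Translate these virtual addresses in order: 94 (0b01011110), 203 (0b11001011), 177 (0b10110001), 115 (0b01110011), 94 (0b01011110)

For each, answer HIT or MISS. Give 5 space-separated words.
Answer: MISS MISS MISS MISS HIT

Derivation:
vaddr=94: (1,1) not in TLB -> MISS, insert
vaddr=203: (3,0) not in TLB -> MISS, insert
vaddr=177: (2,3) not in TLB -> MISS, insert
vaddr=115: (1,3) not in TLB -> MISS, insert
vaddr=94: (1,1) in TLB -> HIT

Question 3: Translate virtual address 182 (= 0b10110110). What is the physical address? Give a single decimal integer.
vaddr = 182 = 0b10110110
Split: l1_idx=2, l2_idx=3, offset=6
L1[2] = 1
L2[1][3] = 21
paddr = 21 * 16 + 6 = 342

Answer: 342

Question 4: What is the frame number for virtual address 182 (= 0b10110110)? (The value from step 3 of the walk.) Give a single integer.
vaddr = 182: l1_idx=2, l2_idx=3
L1[2] = 1; L2[1][3] = 21

Answer: 21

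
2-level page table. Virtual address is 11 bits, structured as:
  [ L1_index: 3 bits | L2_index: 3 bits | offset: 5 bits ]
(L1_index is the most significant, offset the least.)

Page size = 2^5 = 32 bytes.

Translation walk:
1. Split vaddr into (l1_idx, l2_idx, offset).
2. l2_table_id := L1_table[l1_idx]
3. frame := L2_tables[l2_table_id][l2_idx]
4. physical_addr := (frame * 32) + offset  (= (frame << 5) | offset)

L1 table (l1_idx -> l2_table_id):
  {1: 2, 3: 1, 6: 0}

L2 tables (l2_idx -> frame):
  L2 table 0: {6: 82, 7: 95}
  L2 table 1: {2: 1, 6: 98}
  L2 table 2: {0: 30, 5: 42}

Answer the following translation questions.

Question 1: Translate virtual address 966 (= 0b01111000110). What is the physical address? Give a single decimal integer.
vaddr = 966 = 0b01111000110
Split: l1_idx=3, l2_idx=6, offset=6
L1[3] = 1
L2[1][6] = 98
paddr = 98 * 32 + 6 = 3142

Answer: 3142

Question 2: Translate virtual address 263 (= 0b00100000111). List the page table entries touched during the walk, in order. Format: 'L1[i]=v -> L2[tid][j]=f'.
Answer: L1[1]=2 -> L2[2][0]=30

Derivation:
vaddr = 263 = 0b00100000111
Split: l1_idx=1, l2_idx=0, offset=7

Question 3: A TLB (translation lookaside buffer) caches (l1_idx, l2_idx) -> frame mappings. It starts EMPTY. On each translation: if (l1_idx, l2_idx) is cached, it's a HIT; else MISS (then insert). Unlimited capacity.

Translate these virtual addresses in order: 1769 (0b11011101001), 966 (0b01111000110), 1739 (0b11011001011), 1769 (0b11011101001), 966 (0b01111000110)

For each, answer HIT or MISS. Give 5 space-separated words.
Answer: MISS MISS MISS HIT HIT

Derivation:
vaddr=1769: (6,7) not in TLB -> MISS, insert
vaddr=966: (3,6) not in TLB -> MISS, insert
vaddr=1739: (6,6) not in TLB -> MISS, insert
vaddr=1769: (6,7) in TLB -> HIT
vaddr=966: (3,6) in TLB -> HIT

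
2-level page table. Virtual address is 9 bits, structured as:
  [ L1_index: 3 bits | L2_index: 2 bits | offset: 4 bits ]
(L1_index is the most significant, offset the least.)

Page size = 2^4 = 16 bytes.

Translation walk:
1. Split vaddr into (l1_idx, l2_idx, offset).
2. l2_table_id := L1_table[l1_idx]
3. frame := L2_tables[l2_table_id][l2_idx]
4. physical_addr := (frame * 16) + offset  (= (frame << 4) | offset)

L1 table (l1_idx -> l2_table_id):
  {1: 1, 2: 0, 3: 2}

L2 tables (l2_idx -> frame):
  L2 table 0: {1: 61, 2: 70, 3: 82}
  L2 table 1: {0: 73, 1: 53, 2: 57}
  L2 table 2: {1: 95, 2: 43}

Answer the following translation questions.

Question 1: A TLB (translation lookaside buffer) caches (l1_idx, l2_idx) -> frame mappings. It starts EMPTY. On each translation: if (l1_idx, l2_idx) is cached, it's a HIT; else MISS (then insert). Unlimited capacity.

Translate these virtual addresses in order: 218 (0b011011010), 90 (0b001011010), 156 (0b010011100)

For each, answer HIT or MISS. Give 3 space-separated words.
vaddr=218: (3,1) not in TLB -> MISS, insert
vaddr=90: (1,1) not in TLB -> MISS, insert
vaddr=156: (2,1) not in TLB -> MISS, insert

Answer: MISS MISS MISS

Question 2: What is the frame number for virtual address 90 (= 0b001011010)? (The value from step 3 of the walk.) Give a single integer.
Answer: 53

Derivation:
vaddr = 90: l1_idx=1, l2_idx=1
L1[1] = 1; L2[1][1] = 53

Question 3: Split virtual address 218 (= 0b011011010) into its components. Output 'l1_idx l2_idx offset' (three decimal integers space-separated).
vaddr = 218 = 0b011011010
  top 3 bits -> l1_idx = 3
  next 2 bits -> l2_idx = 1
  bottom 4 bits -> offset = 10

Answer: 3 1 10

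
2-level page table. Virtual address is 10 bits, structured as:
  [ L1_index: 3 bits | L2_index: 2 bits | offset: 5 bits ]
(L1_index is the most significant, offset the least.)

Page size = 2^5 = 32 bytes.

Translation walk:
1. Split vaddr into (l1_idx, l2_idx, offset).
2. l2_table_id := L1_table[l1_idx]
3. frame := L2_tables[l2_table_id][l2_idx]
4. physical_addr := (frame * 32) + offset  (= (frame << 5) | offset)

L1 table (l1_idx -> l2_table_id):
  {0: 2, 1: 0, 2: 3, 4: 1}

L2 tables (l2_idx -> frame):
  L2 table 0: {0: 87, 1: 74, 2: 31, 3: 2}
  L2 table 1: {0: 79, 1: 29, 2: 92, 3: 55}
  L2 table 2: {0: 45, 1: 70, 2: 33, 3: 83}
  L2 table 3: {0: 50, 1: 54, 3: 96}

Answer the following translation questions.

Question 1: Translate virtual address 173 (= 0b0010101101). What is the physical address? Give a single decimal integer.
vaddr = 173 = 0b0010101101
Split: l1_idx=1, l2_idx=1, offset=13
L1[1] = 0
L2[0][1] = 74
paddr = 74 * 32 + 13 = 2381

Answer: 2381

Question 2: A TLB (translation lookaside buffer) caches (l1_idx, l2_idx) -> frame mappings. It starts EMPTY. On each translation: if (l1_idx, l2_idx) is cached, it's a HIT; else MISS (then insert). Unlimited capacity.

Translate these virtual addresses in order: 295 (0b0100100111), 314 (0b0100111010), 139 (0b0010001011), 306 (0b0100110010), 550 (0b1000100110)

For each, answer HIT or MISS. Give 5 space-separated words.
Answer: MISS HIT MISS HIT MISS

Derivation:
vaddr=295: (2,1) not in TLB -> MISS, insert
vaddr=314: (2,1) in TLB -> HIT
vaddr=139: (1,0) not in TLB -> MISS, insert
vaddr=306: (2,1) in TLB -> HIT
vaddr=550: (4,1) not in TLB -> MISS, insert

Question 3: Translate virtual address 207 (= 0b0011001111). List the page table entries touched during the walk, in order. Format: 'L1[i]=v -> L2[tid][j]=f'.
Answer: L1[1]=0 -> L2[0][2]=31

Derivation:
vaddr = 207 = 0b0011001111
Split: l1_idx=1, l2_idx=2, offset=15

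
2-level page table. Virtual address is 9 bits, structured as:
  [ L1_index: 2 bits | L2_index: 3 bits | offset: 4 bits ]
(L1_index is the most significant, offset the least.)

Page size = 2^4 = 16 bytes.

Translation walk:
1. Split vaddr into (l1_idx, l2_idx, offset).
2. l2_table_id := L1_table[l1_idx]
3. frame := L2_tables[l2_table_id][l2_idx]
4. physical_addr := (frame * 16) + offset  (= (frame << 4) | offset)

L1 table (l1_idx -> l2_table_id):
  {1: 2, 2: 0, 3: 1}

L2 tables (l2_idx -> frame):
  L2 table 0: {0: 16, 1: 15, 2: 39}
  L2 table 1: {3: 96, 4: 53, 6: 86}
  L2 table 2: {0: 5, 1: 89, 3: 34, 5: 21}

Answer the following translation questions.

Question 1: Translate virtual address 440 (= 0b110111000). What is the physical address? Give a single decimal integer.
vaddr = 440 = 0b110111000
Split: l1_idx=3, l2_idx=3, offset=8
L1[3] = 1
L2[1][3] = 96
paddr = 96 * 16 + 8 = 1544

Answer: 1544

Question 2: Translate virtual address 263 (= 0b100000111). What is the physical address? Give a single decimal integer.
vaddr = 263 = 0b100000111
Split: l1_idx=2, l2_idx=0, offset=7
L1[2] = 0
L2[0][0] = 16
paddr = 16 * 16 + 7 = 263

Answer: 263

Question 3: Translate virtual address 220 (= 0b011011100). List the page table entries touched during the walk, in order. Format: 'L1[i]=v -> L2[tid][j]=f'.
vaddr = 220 = 0b011011100
Split: l1_idx=1, l2_idx=5, offset=12

Answer: L1[1]=2 -> L2[2][5]=21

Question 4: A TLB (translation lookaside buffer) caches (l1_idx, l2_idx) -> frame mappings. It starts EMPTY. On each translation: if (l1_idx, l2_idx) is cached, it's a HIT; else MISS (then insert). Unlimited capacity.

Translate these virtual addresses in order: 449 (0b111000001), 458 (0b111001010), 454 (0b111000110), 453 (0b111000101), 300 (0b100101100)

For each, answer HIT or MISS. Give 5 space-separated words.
vaddr=449: (3,4) not in TLB -> MISS, insert
vaddr=458: (3,4) in TLB -> HIT
vaddr=454: (3,4) in TLB -> HIT
vaddr=453: (3,4) in TLB -> HIT
vaddr=300: (2,2) not in TLB -> MISS, insert

Answer: MISS HIT HIT HIT MISS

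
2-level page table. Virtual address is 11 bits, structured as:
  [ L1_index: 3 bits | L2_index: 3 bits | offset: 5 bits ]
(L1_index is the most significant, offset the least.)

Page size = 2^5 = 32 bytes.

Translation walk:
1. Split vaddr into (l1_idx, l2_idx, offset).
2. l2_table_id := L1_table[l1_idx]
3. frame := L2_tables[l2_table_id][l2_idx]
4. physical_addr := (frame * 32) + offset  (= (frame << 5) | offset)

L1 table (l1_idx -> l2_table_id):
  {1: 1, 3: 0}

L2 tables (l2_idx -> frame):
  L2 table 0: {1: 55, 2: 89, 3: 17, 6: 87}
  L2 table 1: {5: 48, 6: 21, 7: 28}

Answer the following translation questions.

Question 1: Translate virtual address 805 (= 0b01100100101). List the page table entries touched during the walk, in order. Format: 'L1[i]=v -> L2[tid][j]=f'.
Answer: L1[3]=0 -> L2[0][1]=55

Derivation:
vaddr = 805 = 0b01100100101
Split: l1_idx=3, l2_idx=1, offset=5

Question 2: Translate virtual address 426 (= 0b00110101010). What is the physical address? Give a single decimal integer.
Answer: 1546

Derivation:
vaddr = 426 = 0b00110101010
Split: l1_idx=1, l2_idx=5, offset=10
L1[1] = 1
L2[1][5] = 48
paddr = 48 * 32 + 10 = 1546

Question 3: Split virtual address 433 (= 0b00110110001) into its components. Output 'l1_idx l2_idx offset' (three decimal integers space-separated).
vaddr = 433 = 0b00110110001
  top 3 bits -> l1_idx = 1
  next 3 bits -> l2_idx = 5
  bottom 5 bits -> offset = 17

Answer: 1 5 17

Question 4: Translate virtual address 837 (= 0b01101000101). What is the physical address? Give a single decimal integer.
Answer: 2853

Derivation:
vaddr = 837 = 0b01101000101
Split: l1_idx=3, l2_idx=2, offset=5
L1[3] = 0
L2[0][2] = 89
paddr = 89 * 32 + 5 = 2853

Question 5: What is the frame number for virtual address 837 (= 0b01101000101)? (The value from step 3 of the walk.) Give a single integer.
Answer: 89

Derivation:
vaddr = 837: l1_idx=3, l2_idx=2
L1[3] = 0; L2[0][2] = 89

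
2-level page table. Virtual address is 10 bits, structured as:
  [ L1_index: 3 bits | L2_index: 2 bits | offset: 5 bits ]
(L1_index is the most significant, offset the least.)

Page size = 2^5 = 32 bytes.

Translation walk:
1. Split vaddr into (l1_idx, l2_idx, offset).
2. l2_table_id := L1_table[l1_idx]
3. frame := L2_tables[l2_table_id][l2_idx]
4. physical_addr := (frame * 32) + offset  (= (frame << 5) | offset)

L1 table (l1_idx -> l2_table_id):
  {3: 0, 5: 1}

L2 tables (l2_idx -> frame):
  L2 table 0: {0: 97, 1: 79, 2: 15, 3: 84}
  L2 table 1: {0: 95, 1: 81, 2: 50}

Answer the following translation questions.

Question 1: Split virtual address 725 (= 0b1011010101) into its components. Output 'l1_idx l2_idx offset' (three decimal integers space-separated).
Answer: 5 2 21

Derivation:
vaddr = 725 = 0b1011010101
  top 3 bits -> l1_idx = 5
  next 2 bits -> l2_idx = 2
  bottom 5 bits -> offset = 21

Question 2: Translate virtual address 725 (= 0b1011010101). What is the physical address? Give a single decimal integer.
Answer: 1621

Derivation:
vaddr = 725 = 0b1011010101
Split: l1_idx=5, l2_idx=2, offset=21
L1[5] = 1
L2[1][2] = 50
paddr = 50 * 32 + 21 = 1621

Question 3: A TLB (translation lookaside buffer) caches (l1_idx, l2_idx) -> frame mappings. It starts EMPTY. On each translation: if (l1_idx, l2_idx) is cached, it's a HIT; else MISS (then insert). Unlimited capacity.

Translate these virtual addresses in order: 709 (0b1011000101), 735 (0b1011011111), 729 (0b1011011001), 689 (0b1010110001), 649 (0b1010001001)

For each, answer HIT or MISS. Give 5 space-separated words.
vaddr=709: (5,2) not in TLB -> MISS, insert
vaddr=735: (5,2) in TLB -> HIT
vaddr=729: (5,2) in TLB -> HIT
vaddr=689: (5,1) not in TLB -> MISS, insert
vaddr=649: (5,0) not in TLB -> MISS, insert

Answer: MISS HIT HIT MISS MISS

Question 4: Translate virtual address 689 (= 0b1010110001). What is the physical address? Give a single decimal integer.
Answer: 2609

Derivation:
vaddr = 689 = 0b1010110001
Split: l1_idx=5, l2_idx=1, offset=17
L1[5] = 1
L2[1][1] = 81
paddr = 81 * 32 + 17 = 2609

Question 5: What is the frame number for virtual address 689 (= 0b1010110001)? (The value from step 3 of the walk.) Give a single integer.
vaddr = 689: l1_idx=5, l2_idx=1
L1[5] = 1; L2[1][1] = 81

Answer: 81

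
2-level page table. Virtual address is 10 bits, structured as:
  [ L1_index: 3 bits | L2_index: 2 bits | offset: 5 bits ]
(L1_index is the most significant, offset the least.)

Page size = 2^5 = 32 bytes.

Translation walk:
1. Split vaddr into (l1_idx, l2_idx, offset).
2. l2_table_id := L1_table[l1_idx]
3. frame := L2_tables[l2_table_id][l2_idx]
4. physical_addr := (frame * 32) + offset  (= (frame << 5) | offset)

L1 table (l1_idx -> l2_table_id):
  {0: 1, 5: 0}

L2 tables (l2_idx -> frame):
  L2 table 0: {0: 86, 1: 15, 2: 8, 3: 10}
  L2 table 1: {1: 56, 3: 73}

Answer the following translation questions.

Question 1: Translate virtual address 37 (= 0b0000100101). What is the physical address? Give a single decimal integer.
Answer: 1797

Derivation:
vaddr = 37 = 0b0000100101
Split: l1_idx=0, l2_idx=1, offset=5
L1[0] = 1
L2[1][1] = 56
paddr = 56 * 32 + 5 = 1797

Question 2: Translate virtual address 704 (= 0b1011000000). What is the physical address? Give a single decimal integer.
vaddr = 704 = 0b1011000000
Split: l1_idx=5, l2_idx=2, offset=0
L1[5] = 0
L2[0][2] = 8
paddr = 8 * 32 + 0 = 256

Answer: 256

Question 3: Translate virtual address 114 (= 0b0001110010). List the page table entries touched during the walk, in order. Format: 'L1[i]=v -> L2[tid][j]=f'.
Answer: L1[0]=1 -> L2[1][3]=73

Derivation:
vaddr = 114 = 0b0001110010
Split: l1_idx=0, l2_idx=3, offset=18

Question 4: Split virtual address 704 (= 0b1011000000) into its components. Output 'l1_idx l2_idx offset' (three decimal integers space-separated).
Answer: 5 2 0

Derivation:
vaddr = 704 = 0b1011000000
  top 3 bits -> l1_idx = 5
  next 2 bits -> l2_idx = 2
  bottom 5 bits -> offset = 0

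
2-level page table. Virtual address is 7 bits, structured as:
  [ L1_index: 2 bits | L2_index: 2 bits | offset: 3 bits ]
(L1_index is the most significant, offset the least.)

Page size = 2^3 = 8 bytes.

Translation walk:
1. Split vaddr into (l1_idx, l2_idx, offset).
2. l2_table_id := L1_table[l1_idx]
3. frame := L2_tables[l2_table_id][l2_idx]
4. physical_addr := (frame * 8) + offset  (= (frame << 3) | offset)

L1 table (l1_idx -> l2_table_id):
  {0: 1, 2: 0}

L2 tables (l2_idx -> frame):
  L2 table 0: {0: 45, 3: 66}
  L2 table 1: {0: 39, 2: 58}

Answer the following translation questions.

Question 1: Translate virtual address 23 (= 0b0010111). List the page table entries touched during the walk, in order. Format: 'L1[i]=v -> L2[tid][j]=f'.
vaddr = 23 = 0b0010111
Split: l1_idx=0, l2_idx=2, offset=7

Answer: L1[0]=1 -> L2[1][2]=58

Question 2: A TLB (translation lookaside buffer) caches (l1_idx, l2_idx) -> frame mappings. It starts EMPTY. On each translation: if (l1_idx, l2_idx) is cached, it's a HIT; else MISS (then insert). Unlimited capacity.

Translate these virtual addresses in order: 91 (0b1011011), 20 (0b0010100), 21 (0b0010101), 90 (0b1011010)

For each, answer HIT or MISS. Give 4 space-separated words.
vaddr=91: (2,3) not in TLB -> MISS, insert
vaddr=20: (0,2) not in TLB -> MISS, insert
vaddr=21: (0,2) in TLB -> HIT
vaddr=90: (2,3) in TLB -> HIT

Answer: MISS MISS HIT HIT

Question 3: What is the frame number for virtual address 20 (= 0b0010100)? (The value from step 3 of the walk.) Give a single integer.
Answer: 58

Derivation:
vaddr = 20: l1_idx=0, l2_idx=2
L1[0] = 1; L2[1][2] = 58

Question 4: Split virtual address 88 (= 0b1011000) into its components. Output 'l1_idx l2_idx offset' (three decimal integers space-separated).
vaddr = 88 = 0b1011000
  top 2 bits -> l1_idx = 2
  next 2 bits -> l2_idx = 3
  bottom 3 bits -> offset = 0

Answer: 2 3 0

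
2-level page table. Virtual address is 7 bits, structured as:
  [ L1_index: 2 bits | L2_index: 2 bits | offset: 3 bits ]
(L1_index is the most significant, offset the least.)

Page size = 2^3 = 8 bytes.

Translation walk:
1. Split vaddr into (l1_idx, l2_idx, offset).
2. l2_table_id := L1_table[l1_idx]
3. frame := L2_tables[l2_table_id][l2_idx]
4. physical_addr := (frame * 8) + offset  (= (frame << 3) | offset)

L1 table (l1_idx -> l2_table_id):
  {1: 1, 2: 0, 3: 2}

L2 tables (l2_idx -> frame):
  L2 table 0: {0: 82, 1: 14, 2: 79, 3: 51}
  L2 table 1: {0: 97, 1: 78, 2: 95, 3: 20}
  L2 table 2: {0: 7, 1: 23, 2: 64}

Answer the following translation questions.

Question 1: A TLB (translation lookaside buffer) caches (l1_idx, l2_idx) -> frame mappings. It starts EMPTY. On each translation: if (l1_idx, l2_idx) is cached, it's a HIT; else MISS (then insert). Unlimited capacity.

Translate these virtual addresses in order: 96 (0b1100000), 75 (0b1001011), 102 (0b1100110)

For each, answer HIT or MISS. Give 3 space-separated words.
Answer: MISS MISS HIT

Derivation:
vaddr=96: (3,0) not in TLB -> MISS, insert
vaddr=75: (2,1) not in TLB -> MISS, insert
vaddr=102: (3,0) in TLB -> HIT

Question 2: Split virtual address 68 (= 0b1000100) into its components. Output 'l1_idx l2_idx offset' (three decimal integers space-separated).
vaddr = 68 = 0b1000100
  top 2 bits -> l1_idx = 2
  next 2 bits -> l2_idx = 0
  bottom 3 bits -> offset = 4

Answer: 2 0 4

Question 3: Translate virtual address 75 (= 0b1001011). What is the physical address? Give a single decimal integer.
Answer: 115

Derivation:
vaddr = 75 = 0b1001011
Split: l1_idx=2, l2_idx=1, offset=3
L1[2] = 0
L2[0][1] = 14
paddr = 14 * 8 + 3 = 115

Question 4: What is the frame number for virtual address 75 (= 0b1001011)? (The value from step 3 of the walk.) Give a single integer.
vaddr = 75: l1_idx=2, l2_idx=1
L1[2] = 0; L2[0][1] = 14

Answer: 14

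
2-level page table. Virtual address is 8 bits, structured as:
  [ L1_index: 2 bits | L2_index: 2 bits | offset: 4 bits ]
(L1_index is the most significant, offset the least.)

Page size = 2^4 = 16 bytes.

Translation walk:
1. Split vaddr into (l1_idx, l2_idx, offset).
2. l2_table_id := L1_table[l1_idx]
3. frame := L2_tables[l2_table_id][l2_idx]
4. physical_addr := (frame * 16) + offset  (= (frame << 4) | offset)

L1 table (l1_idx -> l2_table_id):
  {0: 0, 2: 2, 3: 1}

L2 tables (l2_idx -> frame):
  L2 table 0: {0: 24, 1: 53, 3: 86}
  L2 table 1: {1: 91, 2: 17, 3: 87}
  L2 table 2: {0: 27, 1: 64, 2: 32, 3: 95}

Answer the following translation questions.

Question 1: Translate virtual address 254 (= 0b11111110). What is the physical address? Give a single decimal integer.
vaddr = 254 = 0b11111110
Split: l1_idx=3, l2_idx=3, offset=14
L1[3] = 1
L2[1][3] = 87
paddr = 87 * 16 + 14 = 1406

Answer: 1406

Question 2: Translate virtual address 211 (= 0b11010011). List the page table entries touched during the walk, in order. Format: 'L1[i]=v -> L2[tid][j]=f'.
vaddr = 211 = 0b11010011
Split: l1_idx=3, l2_idx=1, offset=3

Answer: L1[3]=1 -> L2[1][1]=91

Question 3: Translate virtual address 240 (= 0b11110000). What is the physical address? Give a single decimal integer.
Answer: 1392

Derivation:
vaddr = 240 = 0b11110000
Split: l1_idx=3, l2_idx=3, offset=0
L1[3] = 1
L2[1][3] = 87
paddr = 87 * 16 + 0 = 1392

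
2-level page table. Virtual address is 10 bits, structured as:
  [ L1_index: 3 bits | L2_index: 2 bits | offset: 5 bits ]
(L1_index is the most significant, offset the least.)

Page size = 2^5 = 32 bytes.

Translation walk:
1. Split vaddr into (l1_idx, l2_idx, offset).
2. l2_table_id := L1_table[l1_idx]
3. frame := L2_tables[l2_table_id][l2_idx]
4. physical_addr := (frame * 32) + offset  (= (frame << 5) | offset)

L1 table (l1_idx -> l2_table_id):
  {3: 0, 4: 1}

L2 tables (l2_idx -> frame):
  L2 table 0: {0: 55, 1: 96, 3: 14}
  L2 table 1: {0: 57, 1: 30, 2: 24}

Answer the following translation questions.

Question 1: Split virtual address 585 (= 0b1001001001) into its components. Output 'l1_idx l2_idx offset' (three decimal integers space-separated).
vaddr = 585 = 0b1001001001
  top 3 bits -> l1_idx = 4
  next 2 bits -> l2_idx = 2
  bottom 5 bits -> offset = 9

Answer: 4 2 9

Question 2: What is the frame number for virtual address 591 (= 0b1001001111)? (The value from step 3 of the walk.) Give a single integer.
vaddr = 591: l1_idx=4, l2_idx=2
L1[4] = 1; L2[1][2] = 24

Answer: 24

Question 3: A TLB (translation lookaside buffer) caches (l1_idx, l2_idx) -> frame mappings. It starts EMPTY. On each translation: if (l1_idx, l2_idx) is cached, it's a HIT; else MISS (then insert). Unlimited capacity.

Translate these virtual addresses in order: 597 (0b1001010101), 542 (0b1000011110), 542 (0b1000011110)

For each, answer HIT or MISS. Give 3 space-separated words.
vaddr=597: (4,2) not in TLB -> MISS, insert
vaddr=542: (4,0) not in TLB -> MISS, insert
vaddr=542: (4,0) in TLB -> HIT

Answer: MISS MISS HIT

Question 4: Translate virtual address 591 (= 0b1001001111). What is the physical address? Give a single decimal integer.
vaddr = 591 = 0b1001001111
Split: l1_idx=4, l2_idx=2, offset=15
L1[4] = 1
L2[1][2] = 24
paddr = 24 * 32 + 15 = 783

Answer: 783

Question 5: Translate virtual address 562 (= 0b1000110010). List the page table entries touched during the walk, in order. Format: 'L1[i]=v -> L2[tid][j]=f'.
Answer: L1[4]=1 -> L2[1][1]=30

Derivation:
vaddr = 562 = 0b1000110010
Split: l1_idx=4, l2_idx=1, offset=18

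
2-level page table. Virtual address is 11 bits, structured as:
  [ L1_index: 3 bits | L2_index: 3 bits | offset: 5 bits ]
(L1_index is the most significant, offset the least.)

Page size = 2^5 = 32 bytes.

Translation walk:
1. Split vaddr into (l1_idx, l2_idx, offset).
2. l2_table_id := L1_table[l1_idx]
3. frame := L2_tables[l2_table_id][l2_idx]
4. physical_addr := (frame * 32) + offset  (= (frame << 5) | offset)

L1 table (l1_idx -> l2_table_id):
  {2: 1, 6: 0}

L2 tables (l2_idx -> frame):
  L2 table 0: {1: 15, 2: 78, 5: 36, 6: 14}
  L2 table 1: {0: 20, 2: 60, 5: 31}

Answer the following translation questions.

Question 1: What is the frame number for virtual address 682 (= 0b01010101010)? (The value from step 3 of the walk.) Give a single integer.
Answer: 31

Derivation:
vaddr = 682: l1_idx=2, l2_idx=5
L1[2] = 1; L2[1][5] = 31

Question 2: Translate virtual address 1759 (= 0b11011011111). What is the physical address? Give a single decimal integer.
Answer: 479

Derivation:
vaddr = 1759 = 0b11011011111
Split: l1_idx=6, l2_idx=6, offset=31
L1[6] = 0
L2[0][6] = 14
paddr = 14 * 32 + 31 = 479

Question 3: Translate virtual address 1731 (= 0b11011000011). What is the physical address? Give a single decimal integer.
Answer: 451

Derivation:
vaddr = 1731 = 0b11011000011
Split: l1_idx=6, l2_idx=6, offset=3
L1[6] = 0
L2[0][6] = 14
paddr = 14 * 32 + 3 = 451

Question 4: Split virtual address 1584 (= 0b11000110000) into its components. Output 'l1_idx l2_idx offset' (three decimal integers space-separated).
Answer: 6 1 16

Derivation:
vaddr = 1584 = 0b11000110000
  top 3 bits -> l1_idx = 6
  next 3 bits -> l2_idx = 1
  bottom 5 bits -> offset = 16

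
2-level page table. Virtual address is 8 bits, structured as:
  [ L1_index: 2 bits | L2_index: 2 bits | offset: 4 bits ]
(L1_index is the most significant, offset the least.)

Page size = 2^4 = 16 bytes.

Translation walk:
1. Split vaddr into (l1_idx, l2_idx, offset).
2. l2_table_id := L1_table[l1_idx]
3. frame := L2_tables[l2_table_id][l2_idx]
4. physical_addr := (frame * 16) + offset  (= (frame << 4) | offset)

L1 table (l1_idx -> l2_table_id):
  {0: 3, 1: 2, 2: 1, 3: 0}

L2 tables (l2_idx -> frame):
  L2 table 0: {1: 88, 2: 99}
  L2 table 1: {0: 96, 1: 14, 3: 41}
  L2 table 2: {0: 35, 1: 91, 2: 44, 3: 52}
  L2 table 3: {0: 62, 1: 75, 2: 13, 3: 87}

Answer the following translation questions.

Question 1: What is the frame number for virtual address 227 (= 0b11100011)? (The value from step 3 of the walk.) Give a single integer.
Answer: 99

Derivation:
vaddr = 227: l1_idx=3, l2_idx=2
L1[3] = 0; L2[0][2] = 99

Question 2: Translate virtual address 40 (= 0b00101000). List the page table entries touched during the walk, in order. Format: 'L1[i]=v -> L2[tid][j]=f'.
vaddr = 40 = 0b00101000
Split: l1_idx=0, l2_idx=2, offset=8

Answer: L1[0]=3 -> L2[3][2]=13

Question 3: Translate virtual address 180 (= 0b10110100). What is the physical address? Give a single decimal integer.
Answer: 660

Derivation:
vaddr = 180 = 0b10110100
Split: l1_idx=2, l2_idx=3, offset=4
L1[2] = 1
L2[1][3] = 41
paddr = 41 * 16 + 4 = 660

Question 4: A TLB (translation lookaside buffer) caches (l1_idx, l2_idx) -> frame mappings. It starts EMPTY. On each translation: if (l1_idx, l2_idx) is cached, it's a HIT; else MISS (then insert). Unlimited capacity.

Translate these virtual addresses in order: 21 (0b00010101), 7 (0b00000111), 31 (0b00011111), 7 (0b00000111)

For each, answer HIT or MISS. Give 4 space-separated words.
vaddr=21: (0,1) not in TLB -> MISS, insert
vaddr=7: (0,0) not in TLB -> MISS, insert
vaddr=31: (0,1) in TLB -> HIT
vaddr=7: (0,0) in TLB -> HIT

Answer: MISS MISS HIT HIT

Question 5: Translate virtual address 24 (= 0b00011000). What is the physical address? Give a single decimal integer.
Answer: 1208

Derivation:
vaddr = 24 = 0b00011000
Split: l1_idx=0, l2_idx=1, offset=8
L1[0] = 3
L2[3][1] = 75
paddr = 75 * 16 + 8 = 1208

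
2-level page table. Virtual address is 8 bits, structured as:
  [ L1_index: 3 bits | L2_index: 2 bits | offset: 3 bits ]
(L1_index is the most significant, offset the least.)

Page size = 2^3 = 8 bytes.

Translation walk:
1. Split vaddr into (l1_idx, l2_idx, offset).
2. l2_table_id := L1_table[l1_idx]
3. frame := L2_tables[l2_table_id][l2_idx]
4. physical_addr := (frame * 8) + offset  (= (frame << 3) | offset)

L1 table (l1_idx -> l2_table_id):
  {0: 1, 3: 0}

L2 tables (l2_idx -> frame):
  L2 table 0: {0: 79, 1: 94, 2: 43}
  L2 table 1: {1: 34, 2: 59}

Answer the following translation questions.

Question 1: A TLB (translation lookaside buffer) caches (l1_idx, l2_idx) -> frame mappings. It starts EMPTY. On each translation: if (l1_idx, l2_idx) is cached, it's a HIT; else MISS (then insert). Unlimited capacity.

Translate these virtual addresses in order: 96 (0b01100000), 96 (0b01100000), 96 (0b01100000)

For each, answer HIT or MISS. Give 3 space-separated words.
vaddr=96: (3,0) not in TLB -> MISS, insert
vaddr=96: (3,0) in TLB -> HIT
vaddr=96: (3,0) in TLB -> HIT

Answer: MISS HIT HIT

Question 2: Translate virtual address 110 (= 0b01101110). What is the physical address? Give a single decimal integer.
vaddr = 110 = 0b01101110
Split: l1_idx=3, l2_idx=1, offset=6
L1[3] = 0
L2[0][1] = 94
paddr = 94 * 8 + 6 = 758

Answer: 758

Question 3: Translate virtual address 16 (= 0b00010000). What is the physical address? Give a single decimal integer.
Answer: 472

Derivation:
vaddr = 16 = 0b00010000
Split: l1_idx=0, l2_idx=2, offset=0
L1[0] = 1
L2[1][2] = 59
paddr = 59 * 8 + 0 = 472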